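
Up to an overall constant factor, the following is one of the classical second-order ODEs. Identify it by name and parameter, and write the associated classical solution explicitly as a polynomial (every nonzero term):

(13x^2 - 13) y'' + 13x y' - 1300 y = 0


All three coefficients share the factor -13; dividing through by -13 gives  (1 - x^2) y'' - x y' + 100 y = 0.
This matches the Chebyshev equation (1 - x^2) y'' - x y' + n^2 y = 0 (note the -x y' term, not -2x y') with n^2 = 100, so n = 10; the polynomial solution is T_10(x).
With y = sum_k a_k x^k, matching x^k gives (k+2)(k+1) a_{k+2} = (k^2 - n^2) a_k = (k - 10)(k + 10) a_k. The right side vanishes at k = 10, so the series with the parity of 10 terminates at degree 10.
Standard normalization: leading coefficient of T_n is 2^(n-1), so a_10 = 2^9 = 512. Work downward with a_k = (k+1)(k+2) a_{k+2} / ((k - 10)(k + 10)):
  a_8 = (9)(10)(512) / ((8 - 10)(8 + 10)) = 46080/(-36) = -1280
  a_6 = (7)(8)(-1280) / ((6 - 10)(6 + 10)) = -71680/(-64) = 1120
  a_4 = (5)(6)(1120) / ((4 - 10)(4 + 10)) = 33600/(-84) = -400
  a_2 = (3)(4)(-400) / ((2 - 10)(2 + 10)) = -4800/(-96) = 50
  a_0 = (1)(2)(50) / ((0 - 10)(0 + 10)) = 100/(-100) = -1
Hence T_10(x) = 512 x^10 - 1280 x^8 + 1120 x^6 - 400 x^4 + 50 x^2 - 1.

T_10(x); series = 512 x^10 - 1280 x^8 + 1120 x^6 - 400 x^4 + 50 x^2 - 1


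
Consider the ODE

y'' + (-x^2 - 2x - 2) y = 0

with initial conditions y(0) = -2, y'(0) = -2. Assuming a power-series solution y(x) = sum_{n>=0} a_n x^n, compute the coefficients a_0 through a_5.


Ansatz: y(x) = sum_{n>=0} a_n x^n, so y'(x) = sum_{n>=1} n a_n x^(n-1) and y''(x) = sum_{n>=2} n(n-1) a_n x^(n-2).
Substitute into P(x) y'' + Q(x) y' + R(x) y = 0 with P(x) = 1, Q(x) = 0, R(x) = -x^2 - 2x - 2, and match powers of x.
Initial conditions: a_0 = -2, a_1 = -2.
Setting the coefficient of each power of x to zero and solving order by order (substituting the coefficients already found):
  x^0: 2 a_2 - 2 a_0 = 0  ->  2 a_2 = 2 a_0 = -4  ->  a_2 = -2
  x^1: 6 a_3 - 2 a_1 - 2 a_0 = 0  ->  6 a_3 = 2 a_1 + 2 a_0 = -8  ->  a_3 = -4/3
  x^2: 12 a_4 - 2 a_2 - 2 a_1 - a_0 = 0  ->  12 a_4 = 2 a_2 + 2 a_1 + a_0 = -10  ->  a_4 = -5/6
  x^3: 20 a_5 - 2 a_3 - 2 a_2 - a_1 = 0  ->  20 a_5 = 2 a_3 + 2 a_2 + a_1 = -26/3  ->  a_5 = -13/30
Truncated series: y(x) = -2 - 2 x - 2 x^2 - (4/3) x^3 - (5/6) x^4 - (13/30) x^5 + O(x^6).

a_0 = -2; a_1 = -2; a_2 = -2; a_3 = -4/3; a_4 = -5/6; a_5 = -13/30


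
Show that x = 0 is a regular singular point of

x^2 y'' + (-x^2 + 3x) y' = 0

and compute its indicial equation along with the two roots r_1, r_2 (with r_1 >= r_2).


Divide by x^2 to reach normal form y'' + P_1(x) y' + P_2(x) y = 0 with P_1(x) = -1 + 3/x and P_2(x) = 0.
x = 0 is a singular point because the y'-coefficient -1 + 3/x has a pole at x = 0.
It is a regular singular point because x P_1(x) = p(x) = 3 - x and x^2 P_2(x) = q(x) = 0 are polynomials, hence analytic at x = 0.
p(0) = 3,  q(0) = 0.
Indicial equation: r(r-1) + p(0) r + q(0) = 0, i.e. r^2 + (p(0) - 1) r + q(0) = 0, i.e. r^2 + 2 r = 0.
Discriminant: (2)^2 - 4(0) = 4, so r = (-2 ± 2)/2.
Solving: r_1 = 0, r_2 = -2.

indicial: r^2 + 2 r = 0; roots r_1 = 0, r_2 = -2


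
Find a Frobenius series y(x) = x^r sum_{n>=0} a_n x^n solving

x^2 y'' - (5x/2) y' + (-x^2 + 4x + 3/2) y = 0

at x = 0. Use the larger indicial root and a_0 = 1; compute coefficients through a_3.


Write in Frobenius form y'' + (p(x)/x) y' + (q(x)/x^2) y = 0:
  p(x) = -5/2,  q(x) = -x^2 + 4x + 3/2.
Indicial equation: r(r-1) + (-5/2) r + (3/2) = 0 -> roots r_1 = 3, r_2 = 1/2.
Take r = r_1 = 3. Let y(x) = x^r sum_{n>=0} a_n x^n with a_0 = 1.
Substitute y = x^r sum a_n x^n and match x^{r+n}. The recurrence is
  D(n) a_n + 4 a_{n-1} - 1 a_{n-2} = 0,  where D(n) = (r+n)(r+n-1) + (-5/2)(r+n) + (3/2).
  a_n = [-4 a_{n-1} + 1 a_{n-2}] / D(n).
Since the indicial polynomial factors as (r - r_1)(r - r_2), D(n) = (r_1 + n - r_1)(r_1 + n - r_2) = n(n + 5/2).
Evaluating step by step (a_0 = 1):
  n = 1: D(1) = 1(1 + 5/2) = 7/2; numerator = -4(1) = -4; a_1 = (-4)/(7/2) = -8/7
  n = 2: D(2) = 2(2 + 5/2) = 9; numerator = -4(-8/7) + 1(1) = 39/7; a_2 = (39/7)/(9) = 13/21
  n = 3: D(3) = 3(3 + 5/2) = 33/2; numerator = -4(13/21) + 1(-8/7) = -76/21; a_3 = (-76/21)/(33/2) = -152/693

r = 3; a_0 = 1; a_1 = -8/7; a_2 = 13/21; a_3 = -152/693


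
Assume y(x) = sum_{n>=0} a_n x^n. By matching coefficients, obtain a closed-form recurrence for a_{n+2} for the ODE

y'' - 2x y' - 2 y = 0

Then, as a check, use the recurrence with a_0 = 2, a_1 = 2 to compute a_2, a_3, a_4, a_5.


Substitute y = sum_n a_n x^n.
y''(x) has coefficient (n+2)(n+1) a_{n+2} at x^n;
-2 x y'(x) has coefficient -2 n a_n at x^n (shift);
-2 y(x) has coefficient -2 a_n at x^n.
Matching x^n: (n+2)(n+1) a_{n+2} + (-2n - 2) a_n = 0.
Thus a_{n+2} = (2n + 2) / ((n+1)(n+2)) * a_n.

Check with a_0 = 2, a_1 = 2 (apply the recurrence for n = 0, 1, 2, 3): a_0 = 2, a_1 = 2, a_2 = 2, a_3 = 4/3, a_4 = 1, a_5 = 8/15.

a_(n+2) = (2n + 2) / ((n+1)(n+2)) * a_n; check: a_0 = 2, a_1 = 2, a_2 = 2, a_3 = 4/3, a_4 = 1, a_5 = 8/15


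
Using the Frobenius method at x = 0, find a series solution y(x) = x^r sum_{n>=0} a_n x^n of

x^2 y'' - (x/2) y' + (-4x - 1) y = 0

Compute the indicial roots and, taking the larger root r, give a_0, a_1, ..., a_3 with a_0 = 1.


Write in Frobenius form y'' + (p(x)/x) y' + (q(x)/x^2) y = 0:
  p(x) = -1/2,  q(x) = -4x - 1.
Indicial equation: r(r-1) + (-1/2) r + (-1) = 0 -> roots r_1 = 2, r_2 = -1/2.
Take r = r_1 = 2. Let y(x) = x^r sum_{n>=0} a_n x^n with a_0 = 1.
Substitute y = x^r sum a_n x^n and match x^{r+n}. The recurrence is
  D(n) a_n - 4 a_{n-1} = 0,  where D(n) = (r+n)(r+n-1) + (-1/2)(r+n) + (-1).
  a_n = 4 / D(n) * a_{n-1}.
Since the indicial polynomial factors as (r - r_1)(r - r_2), D(n) = (r_1 + n - r_1)(r_1 + n - r_2) = n(n + 5/2).
Evaluating step by step (a_0 = 1):
  n = 1: D(1) = 1(1 + 5/2) = 7/2; numerator = 4(1) = 4; a_1 = (4)/(7/2) = 8/7
  n = 2: D(2) = 2(2 + 5/2) = 9; numerator = 4(8/7) = 32/7; a_2 = (32/7)/(9) = 32/63
  n = 3: D(3) = 3(3 + 5/2) = 33/2; numerator = 4(32/63) = 128/63; a_3 = (128/63)/(33/2) = 256/2079

r = 2; a_0 = 1; a_1 = 8/7; a_2 = 32/63; a_3 = 256/2079


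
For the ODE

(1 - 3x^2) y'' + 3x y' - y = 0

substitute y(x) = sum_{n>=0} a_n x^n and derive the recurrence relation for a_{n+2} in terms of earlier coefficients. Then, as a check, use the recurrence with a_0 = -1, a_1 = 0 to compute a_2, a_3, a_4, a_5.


Substitute y = sum_n a_n x^n.
(1 - 3 x^2) y'' contributes (n+2)(n+1) a_{n+2} - 3 n(n-1) a_n at x^n.
3 x y'(x) contributes 3 n a_n at x^n.
-y(x) contributes -1 a_n at x^n.
Matching x^n: (n+2)(n+1) a_{n+2} + (-3 n(n-1) + 3 n - 1) a_n = 0.
Thus a_{n+2} = (3 n(n-1) - 3 n + 1) / ((n+1)(n+2)) * a_n.

Check with a_0 = -1, a_1 = 0 (apply the recurrence for n = 0, 1, 2, 3): a_0 = -1, a_1 = 0, a_2 = -1/2, a_3 = 0, a_4 = -1/24, a_5 = 0.

a_(n+2) = (3 n(n-1) - 3 n + 1) / ((n+1)(n+2)) * a_n; check: a_0 = -1, a_1 = 0, a_2 = -1/2, a_3 = 0, a_4 = -1/24, a_5 = 0


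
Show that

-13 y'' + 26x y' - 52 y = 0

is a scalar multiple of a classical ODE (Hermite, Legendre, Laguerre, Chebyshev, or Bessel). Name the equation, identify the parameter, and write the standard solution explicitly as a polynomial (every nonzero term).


All three coefficients share the factor -13; dividing through by -13 gives  y'' - 2x y' + 4 y = 0.
This matches the Hermite equation y'' - 2x y' + 2n y = 0 with 2n = 4, so n = 2; the polynomial solution is H_2(x).
With y = sum_k a_k x^k, matching x^k gives (k+2)(k+1) a_{k+2} = 2(k - n) a_k = 2(k - 2) a_k. The right side vanishes at k = 2, so the series with the parity of 2 terminates at degree 2.
Standard normalization: leading coefficient of H_n is 2^n, so a_2 = 2^2 = 4. Work downward with a_k = (k+1)(k+2) a_{k+2} / (2(k - n)):
  a_0 = (1)(2)(4) / (2(0 - 2)) = 8/(-4) = -2
Hence H_2(x) = 4 x^2 - 2.

H_2(x); series = 4 x^2 - 2


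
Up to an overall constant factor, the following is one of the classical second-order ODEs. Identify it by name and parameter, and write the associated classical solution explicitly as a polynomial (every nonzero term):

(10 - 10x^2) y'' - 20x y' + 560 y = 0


All three coefficients share the factor 10; dividing through by 10 gives  (1 - x^2) y'' - 2x y' + 56 y = 0.
This matches the Legendre equation (1 - x^2) y'' - 2x y' + n(n+1) y = 0 (note the -2x y' term) with n(n+1) = 56, so n = 7; the polynomial solution is P_7(x).
With y = sum_k a_k x^k, matching x^k gives (k+2)(k+1) a_{k+2} = [k(k+1) - n(n+1)] a_k = (k - 7)(k + 8) a_k. The right side vanishes at k = 7, so the series with the parity of 7 terminates at degree 7.
Standard normalization (P_n(1) = 1): leading coefficient (2n)!/(2^n (n!)^2) = 87178291200/(128*25401600) = 429/16, so a_7 = 429/16. Work downward with a_k = (k+1)(k+2) a_{k+2} / ((k - 7)(k + 8)):
  a_5 = (6)(7)(429/16) / ((5 - 7)(5 + 8)) = (9009/8)/(-26) = -693/16
  a_3 = (4)(5)(-693/16) / ((3 - 7)(3 + 8)) = (-3465/4)/(-44) = 315/16
  a_1 = (2)(3)(315/16) / ((1 - 7)(1 + 8)) = (945/8)/(-54) = -35/16
Hence P_7(x) = 429 x^7/16 - 693 x^5/16 + 315 x^3/16 - 35 x/16.

P_7(x); series = 429 x^7/16 - 693 x^5/16 + 315 x^3/16 - 35 x/16


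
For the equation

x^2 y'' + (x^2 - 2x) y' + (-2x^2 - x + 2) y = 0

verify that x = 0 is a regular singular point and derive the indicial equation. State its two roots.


Divide by x^2 to reach normal form y'' + P_1(x) y' + P_2(x) y = 0 with P_1(x) = 1 - 2/x and P_2(x) = -2 - 1/x + 2/x^2.
x = 0 is a singular point because the y'-coefficient 1 - 2/x has a pole at x = 0 and the y-coefficient -2 - 1/x + 2/x^2 has a pole at x = 0.
It is a regular singular point because x P_1(x) = p(x) = x - 2 and x^2 P_2(x) = q(x) = -2x^2 - x + 2 are polynomials, hence analytic at x = 0.
p(0) = -2,  q(0) = 2.
Indicial equation: r(r-1) + p(0) r + q(0) = 0, i.e. r^2 + (p(0) - 1) r + q(0) = 0, i.e. r^2 - 3 r + 2 = 0.
Discriminant: (-3)^2 - 4(2) = 1, so r = (3 ± 1)/2.
Solving: r_1 = 2, r_2 = 1.

indicial: r^2 - 3 r + 2 = 0; roots r_1 = 2, r_2 = 1


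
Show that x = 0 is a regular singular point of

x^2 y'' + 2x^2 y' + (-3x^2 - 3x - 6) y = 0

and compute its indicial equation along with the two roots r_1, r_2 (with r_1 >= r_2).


Divide by x^2 to reach normal form y'' + P_1(x) y' + P_2(x) y = 0 with P_1(x) = 2 and P_2(x) = -3 - 3/x - 6/x^2.
x = 0 is a singular point because the y-coefficient -3 - 3/x - 6/x^2 has a pole at x = 0.
It is a regular singular point because x P_1(x) = p(x) = 2x and x^2 P_2(x) = q(x) = -3x^2 - 3x - 6 are polynomials, hence analytic at x = 0.
p(0) = 0,  q(0) = -6.
Indicial equation: r(r-1) + p(0) r + q(0) = 0, i.e. r^2 + (p(0) - 1) r + q(0) = 0, i.e. r^2 - 1 r - 6 = 0.
Discriminant: (-1)^2 - 4(-6) = 25, so r = (1 ± 5)/2.
Solving: r_1 = 3, r_2 = -2.

indicial: r^2 - 1 r - 6 = 0; roots r_1 = 3, r_2 = -2


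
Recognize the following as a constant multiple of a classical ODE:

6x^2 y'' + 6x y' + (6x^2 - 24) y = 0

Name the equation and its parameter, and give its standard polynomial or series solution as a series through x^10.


All three coefficients share the factor 6; dividing through by 6 gives  x^2 y'' + x y' + (x^2 - 4) y = 0.
This matches the Bessel equation x^2 y'' + x y' + (x^2 - nu^2) y = 0 with nu^2 = 4, so nu = 2; the solution bounded at x = 0 is J_2(x).
Frobenius at x = 0: indicial roots ±nu; for r = nu the recurrence k(k + 2nu) c_k = -c_{k-2} gives the standard series J_nu(x) = sum_{k>=0} (-1)^k / (k! (k+nu)!) (x/2)^(2k+nu). Evaluate the first 5 terms:
  k = 0: (-1)^0 / (0! * 2! * 2^2) x^2 = 1/(1*2*4) x^2 = (1/8) x^2
  k = 1: (-1)^1 / (1! * 3! * 2^4) x^4 = -1/(1*6*16) x^4 = (-1/96) x^4
  k = 2: (-1)^2 / (2! * 4! * 2^6) x^6 = 1/(2*24*64) x^6 = (1/3072) x^6
  k = 3: (-1)^3 / (3! * 5! * 2^8) x^8 = -1/(6*120*256) x^8 = (-1/184320) x^8
  k = 4: (-1)^4 / (4! * 6! * 2^10) x^10 = 1/(24*720*1024) x^10 = (1/17694720) x^10
Hence J_2(x) = x^10/17694720 - x^8/184320 + x^6/3072 - x^4/96 + x^2/8 + ....

J_2(x); series = x^10/17694720 - x^8/184320 + x^6/3072 - x^4/96 + x^2/8


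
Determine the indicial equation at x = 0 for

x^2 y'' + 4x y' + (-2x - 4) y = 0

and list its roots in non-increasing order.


Divide by x^2 to reach normal form y'' + P_1(x) y' + P_2(x) y = 0 with P_1(x) = 4/x and P_2(x) = -2/x - 4/x^2.
x = 0 is a singular point because the y'-coefficient 4/x has a pole at x = 0 and the y-coefficient -2/x - 4/x^2 has a pole at x = 0.
It is a regular singular point because x P_1(x) = p(x) = 4 and x^2 P_2(x) = q(x) = -2x - 4 are polynomials, hence analytic at x = 0.
p(0) = 4,  q(0) = -4.
Indicial equation: r(r-1) + p(0) r + q(0) = 0, i.e. r^2 + (p(0) - 1) r + q(0) = 0, i.e. r^2 + 3 r - 4 = 0.
Discriminant: (3)^2 - 4(-4) = 25, so r = (-3 ± 5)/2.
Solving: r_1 = 1, r_2 = -4.

indicial: r^2 + 3 r - 4 = 0; roots r_1 = 1, r_2 = -4


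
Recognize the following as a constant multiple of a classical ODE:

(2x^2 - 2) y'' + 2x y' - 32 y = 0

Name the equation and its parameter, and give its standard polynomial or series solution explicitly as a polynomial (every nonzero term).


All three coefficients share the factor -2; dividing through by -2 gives  (1 - x^2) y'' - x y' + 16 y = 0.
This matches the Chebyshev equation (1 - x^2) y'' - x y' + n^2 y = 0 (note the -x y' term, not -2x y') with n^2 = 16, so n = 4; the polynomial solution is T_4(x).
With y = sum_k a_k x^k, matching x^k gives (k+2)(k+1) a_{k+2} = (k^2 - n^2) a_k = (k - 4)(k + 4) a_k. The right side vanishes at k = 4, so the series with the parity of 4 terminates at degree 4.
Standard normalization: leading coefficient of T_n is 2^(n-1), so a_4 = 2^3 = 8. Work downward with a_k = (k+1)(k+2) a_{k+2} / ((k - 4)(k + 4)):
  a_2 = (3)(4)(8) / ((2 - 4)(2 + 4)) = 96/(-12) = -8
  a_0 = (1)(2)(-8) / ((0 - 4)(0 + 4)) = -16/(-16) = 1
Hence T_4(x) = 8 x^4 - 8 x^2 + 1.

T_4(x); series = 8 x^4 - 8 x^2 + 1


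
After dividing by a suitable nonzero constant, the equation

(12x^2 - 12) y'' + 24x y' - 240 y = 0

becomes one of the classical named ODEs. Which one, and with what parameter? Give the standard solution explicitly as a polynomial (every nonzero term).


All three coefficients share the factor -12; dividing through by -12 gives  (1 - x^2) y'' - 2x y' + 20 y = 0.
This matches the Legendre equation (1 - x^2) y'' - 2x y' + n(n+1) y = 0 (note the -2x y' term) with n(n+1) = 20, so n = 4; the polynomial solution is P_4(x).
With y = sum_k a_k x^k, matching x^k gives (k+2)(k+1) a_{k+2} = [k(k+1) - n(n+1)] a_k = (k - 4)(k + 5) a_k. The right side vanishes at k = 4, so the series with the parity of 4 terminates at degree 4.
Standard normalization (P_n(1) = 1): leading coefficient (2n)!/(2^n (n!)^2) = 40320/(16*576) = 35/8, so a_4 = 35/8. Work downward with a_k = (k+1)(k+2) a_{k+2} / ((k - 4)(k + 5)):
  a_2 = (3)(4)(35/8) / ((2 - 4)(2 + 5)) = (105/2)/(-14) = -15/4
  a_0 = (1)(2)(-15/4) / ((0 - 4)(0 + 5)) = (-15/2)/(-20) = 3/8
Hence P_4(x) = 35 x^4/8 - 15 x^2/4 + 3/8.

P_4(x); series = 35 x^4/8 - 15 x^2/4 + 3/8


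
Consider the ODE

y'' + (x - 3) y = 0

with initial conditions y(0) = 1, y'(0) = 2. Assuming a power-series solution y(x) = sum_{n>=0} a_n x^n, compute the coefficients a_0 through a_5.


Ansatz: y(x) = sum_{n>=0} a_n x^n, so y'(x) = sum_{n>=1} n a_n x^(n-1) and y''(x) = sum_{n>=2} n(n-1) a_n x^(n-2).
Substitute into P(x) y'' + Q(x) y' + R(x) y = 0 with P(x) = 1, Q(x) = 0, R(x) = x - 3, and match powers of x.
Initial conditions: a_0 = 1, a_1 = 2.
Setting the coefficient of each power of x to zero and solving order by order (substituting the coefficients already found):
  x^0: 2 a_2 - 3 a_0 = 0  ->  2 a_2 = 3 a_0 = 3  ->  a_2 = 3/2
  x^1: 6 a_3 - 3 a_1 + a_0 = 0  ->  6 a_3 = 3 a_1 - a_0 = 5  ->  a_3 = 5/6
  x^2: 12 a_4 - 3 a_2 + a_1 = 0  ->  12 a_4 = 3 a_2 - a_1 = 5/2  ->  a_4 = 5/24
  x^3: 20 a_5 - 3 a_3 + a_2 = 0  ->  20 a_5 = 3 a_3 - a_2 = 1  ->  a_5 = 1/20
Truncated series: y(x) = 1 + 2 x + (3/2) x^2 + (5/6) x^3 + (5/24) x^4 + (1/20) x^5 + O(x^6).

a_0 = 1; a_1 = 2; a_2 = 3/2; a_3 = 5/6; a_4 = 5/24; a_5 = 1/20


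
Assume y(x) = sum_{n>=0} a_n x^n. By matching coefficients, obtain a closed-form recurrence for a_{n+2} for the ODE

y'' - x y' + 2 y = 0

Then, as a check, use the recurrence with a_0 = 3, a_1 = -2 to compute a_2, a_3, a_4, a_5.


Substitute y = sum_n a_n x^n.
y''(x) has coefficient (n+2)(n+1) a_{n+2} at x^n;
-x y'(x) has coefficient -n a_n at x^n (shift);
2 y(x) has coefficient 2 a_n at x^n.
Matching x^n: (n+2)(n+1) a_{n+2} + (-n + 2) a_n = 0.
Thus a_{n+2} = (n - 2) / ((n+1)(n+2)) * a_n.

Check with a_0 = 3, a_1 = -2 (apply the recurrence for n = 0, 1, 2, 3): a_0 = 3, a_1 = -2, a_2 = -3, a_3 = 1/3, a_4 = 0, a_5 = 1/60.

a_(n+2) = (n - 2) / ((n+1)(n+2)) * a_n; check: a_0 = 3, a_1 = -2, a_2 = -3, a_3 = 1/3, a_4 = 0, a_5 = 1/60


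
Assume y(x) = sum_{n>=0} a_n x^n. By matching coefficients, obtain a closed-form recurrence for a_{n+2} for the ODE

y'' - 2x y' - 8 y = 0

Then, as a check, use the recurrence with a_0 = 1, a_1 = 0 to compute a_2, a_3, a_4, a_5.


Substitute y = sum_n a_n x^n.
y''(x) has coefficient (n+2)(n+1) a_{n+2} at x^n;
-2 x y'(x) has coefficient -2 n a_n at x^n (shift);
-8 y(x) has coefficient -8 a_n at x^n.
Matching x^n: (n+2)(n+1) a_{n+2} + (-2n - 8) a_n = 0.
Thus a_{n+2} = (2n + 8) / ((n+1)(n+2)) * a_n.

Check with a_0 = 1, a_1 = 0 (apply the recurrence for n = 0, 1, 2, 3): a_0 = 1, a_1 = 0, a_2 = 4, a_3 = 0, a_4 = 4, a_5 = 0.

a_(n+2) = (2n + 8) / ((n+1)(n+2)) * a_n; check: a_0 = 1, a_1 = 0, a_2 = 4, a_3 = 0, a_4 = 4, a_5 = 0


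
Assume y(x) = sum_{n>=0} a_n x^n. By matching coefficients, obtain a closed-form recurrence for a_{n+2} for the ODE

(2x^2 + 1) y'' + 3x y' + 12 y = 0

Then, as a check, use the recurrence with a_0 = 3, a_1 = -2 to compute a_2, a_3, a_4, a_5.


Substitute y = sum_n a_n x^n.
(1 + 2 x^2) y'' contributes (n+2)(n+1) a_{n+2} + 2 n(n-1) a_n at x^n.
3 x y'(x) contributes 3 n a_n at x^n.
12 y(x) contributes 12 a_n at x^n.
Matching x^n: (n+2)(n+1) a_{n+2} + (2 n(n-1) + 3 n + 12) a_n = 0.
Thus a_{n+2} = (-2 n(n-1) - 3 n - 12) / ((n+1)(n+2)) * a_n.

Check with a_0 = 3, a_1 = -2 (apply the recurrence for n = 0, 1, 2, 3): a_0 = 3, a_1 = -2, a_2 = -18, a_3 = 5, a_4 = 33, a_5 = -33/4.

a_(n+2) = (-2 n(n-1) - 3 n - 12) / ((n+1)(n+2)) * a_n; check: a_0 = 3, a_1 = -2, a_2 = -18, a_3 = 5, a_4 = 33, a_5 = -33/4


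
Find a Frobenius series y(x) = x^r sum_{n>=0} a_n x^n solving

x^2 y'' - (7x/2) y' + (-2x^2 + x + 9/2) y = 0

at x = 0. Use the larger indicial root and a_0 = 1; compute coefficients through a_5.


Write in Frobenius form y'' + (p(x)/x) y' + (q(x)/x^2) y = 0:
  p(x) = -7/2,  q(x) = -2x^2 + x + 9/2.
Indicial equation: r(r-1) + (-7/2) r + (9/2) = 0 -> roots r_1 = 3, r_2 = 3/2.
Take r = r_1 = 3. Let y(x) = x^r sum_{n>=0} a_n x^n with a_0 = 1.
Substitute y = x^r sum a_n x^n and match x^{r+n}. The recurrence is
  D(n) a_n + 1 a_{n-1} - 2 a_{n-2} = 0,  where D(n) = (r+n)(r+n-1) + (-7/2)(r+n) + (9/2).
  a_n = [-1 a_{n-1} + 2 a_{n-2}] / D(n).
Since the indicial polynomial factors as (r - r_1)(r - r_2), D(n) = (r_1 + n - r_1)(r_1 + n - r_2) = n(n + 3/2).
Evaluating step by step (a_0 = 1):
  n = 1: D(1) = 1(1 + 3/2) = 5/2; numerator = -1(1) = -1; a_1 = (-1)/(5/2) = -2/5
  n = 2: D(2) = 2(2 + 3/2) = 7; numerator = -1(-2/5) + 2(1) = 12/5; a_2 = (12/5)/(7) = 12/35
  n = 3: D(3) = 3(3 + 3/2) = 27/2; numerator = -1(12/35) + 2(-2/5) = -8/7; a_3 = (-8/7)/(27/2) = -16/189
  n = 4: D(4) = 4(4 + 3/2) = 22; numerator = -1(-16/189) + 2(12/35) = 104/135; a_4 = (104/135)/(22) = 52/1485
  n = 5: D(5) = 5(5 + 3/2) = 65/2; numerator = -1(52/1485) + 2(-16/189) = -236/1155; a_5 = (-236/1155)/(65/2) = -472/75075

r = 3; a_0 = 1; a_1 = -2/5; a_2 = 12/35; a_3 = -16/189; a_4 = 52/1485; a_5 = -472/75075


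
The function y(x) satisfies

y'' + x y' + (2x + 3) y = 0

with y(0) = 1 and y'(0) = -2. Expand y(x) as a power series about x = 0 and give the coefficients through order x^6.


Ansatz: y(x) = sum_{n>=0} a_n x^n, so y'(x) = sum_{n>=1} n a_n x^(n-1) and y''(x) = sum_{n>=2} n(n-1) a_n x^(n-2).
Substitute into P(x) y'' + Q(x) y' + R(x) y = 0 with P(x) = 1, Q(x) = x, R(x) = 2x + 3, and match powers of x.
Initial conditions: a_0 = 1, a_1 = -2.
Setting the coefficient of each power of x to zero and solving order by order (substituting the coefficients already found):
  x^0: 2 a_2 + 3 a_0 = 0  ->  2 a_2 = -3 a_0 = -3  ->  a_2 = -3/2
  x^1: 6 a_3 + 4 a_1 + 2 a_0 = 0  ->  6 a_3 = -4 a_1 - 2 a_0 = 6  ->  a_3 = 1
  x^2: 12 a_4 + 5 a_2 + 2 a_1 = 0  ->  12 a_4 = -5 a_2 - 2 a_1 = 23/2  ->  a_4 = 23/24
  x^3: 20 a_5 + 6 a_3 + 2 a_2 = 0  ->  20 a_5 = -6 a_3 - 2 a_2 = -3  ->  a_5 = -3/20
  x^4: 30 a_6 + 7 a_4 + 2 a_3 = 0  ->  30 a_6 = -7 a_4 - 2 a_3 = -209/24  ->  a_6 = -209/720
Truncated series: y(x) = 1 - 2 x - (3/2) x^2 + x^3 + (23/24) x^4 - (3/20) x^5 - (209/720) x^6 + O(x^7).

a_0 = 1; a_1 = -2; a_2 = -3/2; a_3 = 1; a_4 = 23/24; a_5 = -3/20; a_6 = -209/720


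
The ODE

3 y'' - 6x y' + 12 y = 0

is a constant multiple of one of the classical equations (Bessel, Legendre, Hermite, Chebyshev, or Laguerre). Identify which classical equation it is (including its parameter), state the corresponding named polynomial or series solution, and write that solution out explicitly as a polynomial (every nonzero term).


All three coefficients share the factor 3; dividing through by 3 gives  y'' - 2x y' + 4 y = 0.
This matches the Hermite equation y'' - 2x y' + 2n y = 0 with 2n = 4, so n = 2; the polynomial solution is H_2(x).
With y = sum_k a_k x^k, matching x^k gives (k+2)(k+1) a_{k+2} = 2(k - n) a_k = 2(k - 2) a_k. The right side vanishes at k = 2, so the series with the parity of 2 terminates at degree 2.
Standard normalization: leading coefficient of H_n is 2^n, so a_2 = 2^2 = 4. Work downward with a_k = (k+1)(k+2) a_{k+2} / (2(k - n)):
  a_0 = (1)(2)(4) / (2(0 - 2)) = 8/(-4) = -2
Hence H_2(x) = 4 x^2 - 2.

H_2(x); series = 4 x^2 - 2


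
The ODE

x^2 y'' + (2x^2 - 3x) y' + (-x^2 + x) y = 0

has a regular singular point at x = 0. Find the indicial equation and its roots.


Divide by x^2 to reach normal form y'' + P_1(x) y' + P_2(x) y = 0 with P_1(x) = 2 - 3/x and P_2(x) = -1 + 1/x.
x = 0 is a singular point because the y'-coefficient 2 - 3/x has a pole at x = 0 and the y-coefficient -1 + 1/x has a pole at x = 0.
It is a regular singular point because x P_1(x) = p(x) = 2x - 3 and x^2 P_2(x) = q(x) = -x^2 + x are polynomials, hence analytic at x = 0.
p(0) = -3,  q(0) = 0.
Indicial equation: r(r-1) + p(0) r + q(0) = 0, i.e. r^2 + (p(0) - 1) r + q(0) = 0, i.e. r^2 - 4 r = 0.
Discriminant: (-4)^2 - 4(0) = 16, so r = (4 ± 4)/2.
Solving: r_1 = 4, r_2 = 0.

indicial: r^2 - 4 r = 0; roots r_1 = 4, r_2 = 0


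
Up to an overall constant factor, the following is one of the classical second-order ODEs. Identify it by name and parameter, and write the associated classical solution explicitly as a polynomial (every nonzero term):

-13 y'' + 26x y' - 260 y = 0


All three coefficients share the factor -13; dividing through by -13 gives  y'' - 2x y' + 20 y = 0.
This matches the Hermite equation y'' - 2x y' + 2n y = 0 with 2n = 20, so n = 10; the polynomial solution is H_10(x).
With y = sum_k a_k x^k, matching x^k gives (k+2)(k+1) a_{k+2} = 2(k - n) a_k = 2(k - 10) a_k. The right side vanishes at k = 10, so the series with the parity of 10 terminates at degree 10.
Standard normalization: leading coefficient of H_n is 2^n, so a_10 = 2^10 = 1024. Work downward with a_k = (k+1)(k+2) a_{k+2} / (2(k - n)):
  a_8 = (9)(10)(1024) / (2(8 - 10)) = 92160/(-4) = -23040
  a_6 = (7)(8)(-23040) / (2(6 - 10)) = -1290240/(-8) = 161280
  a_4 = (5)(6)(161280) / (2(4 - 10)) = 4838400/(-12) = -403200
  a_2 = (3)(4)(-403200) / (2(2 - 10)) = -4838400/(-16) = 302400
  a_0 = (1)(2)(302400) / (2(0 - 10)) = 604800/(-20) = -30240
Hence H_10(x) = 1024 x^10 - 23040 x^8 + 161280 x^6 - 403200 x^4 + 302400 x^2 - 30240.

H_10(x); series = 1024 x^10 - 23040 x^8 + 161280 x^6 - 403200 x^4 + 302400 x^2 - 30240


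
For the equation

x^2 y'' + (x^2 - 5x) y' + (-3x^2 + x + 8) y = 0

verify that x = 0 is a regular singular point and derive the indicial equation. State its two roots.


Divide by x^2 to reach normal form y'' + P_1(x) y' + P_2(x) y = 0 with P_1(x) = 1 - 5/x and P_2(x) = -3 + 1/x + 8/x^2.
x = 0 is a singular point because the y'-coefficient 1 - 5/x has a pole at x = 0 and the y-coefficient -3 + 1/x + 8/x^2 has a pole at x = 0.
It is a regular singular point because x P_1(x) = p(x) = x - 5 and x^2 P_2(x) = q(x) = -3x^2 + x + 8 are polynomials, hence analytic at x = 0.
p(0) = -5,  q(0) = 8.
Indicial equation: r(r-1) + p(0) r + q(0) = 0, i.e. r^2 + (p(0) - 1) r + q(0) = 0, i.e. r^2 - 6 r + 8 = 0.
Discriminant: (-6)^2 - 4(8) = 4, so r = (6 ± 2)/2.
Solving: r_1 = 4, r_2 = 2.

indicial: r^2 - 6 r + 8 = 0; roots r_1 = 4, r_2 = 2


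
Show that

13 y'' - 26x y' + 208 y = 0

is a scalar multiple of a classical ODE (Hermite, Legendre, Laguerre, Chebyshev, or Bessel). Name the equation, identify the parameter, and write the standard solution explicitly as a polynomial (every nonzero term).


All three coefficients share the factor 13; dividing through by 13 gives  y'' - 2x y' + 16 y = 0.
This matches the Hermite equation y'' - 2x y' + 2n y = 0 with 2n = 16, so n = 8; the polynomial solution is H_8(x).
With y = sum_k a_k x^k, matching x^k gives (k+2)(k+1) a_{k+2} = 2(k - n) a_k = 2(k - 8) a_k. The right side vanishes at k = 8, so the series with the parity of 8 terminates at degree 8.
Standard normalization: leading coefficient of H_n is 2^n, so a_8 = 2^8 = 256. Work downward with a_k = (k+1)(k+2) a_{k+2} / (2(k - n)):
  a_6 = (7)(8)(256) / (2(6 - 8)) = 14336/(-4) = -3584
  a_4 = (5)(6)(-3584) / (2(4 - 8)) = -107520/(-8) = 13440
  a_2 = (3)(4)(13440) / (2(2 - 8)) = 161280/(-12) = -13440
  a_0 = (1)(2)(-13440) / (2(0 - 8)) = -26880/(-16) = 1680
Hence H_8(x) = 256 x^8 - 3584 x^6 + 13440 x^4 - 13440 x^2 + 1680.

H_8(x); series = 256 x^8 - 3584 x^6 + 13440 x^4 - 13440 x^2 + 1680


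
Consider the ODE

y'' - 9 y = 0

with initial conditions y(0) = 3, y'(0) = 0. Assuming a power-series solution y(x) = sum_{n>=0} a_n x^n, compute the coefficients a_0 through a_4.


Ansatz: y(x) = sum_{n>=0} a_n x^n, so y'(x) = sum_{n>=1} n a_n x^(n-1) and y''(x) = sum_{n>=2} n(n-1) a_n x^(n-2).
Substitute into P(x) y'' + Q(x) y' + R(x) y = 0 with P(x) = 1, Q(x) = 0, R(x) = -9, and match powers of x.
Initial conditions: a_0 = 3, a_1 = 0.
Setting the coefficient of each power of x to zero and solving order by order (substituting the coefficients already found):
  x^0: 2 a_2 - 9 a_0 = 0  ->  2 a_2 = 9 a_0 = 27  ->  a_2 = 27/2
  x^1: 6 a_3 - 9 a_1 = 0  ->  6 a_3 = 9 a_1 = 0  ->  a_3 = 0
  x^2: 12 a_4 - 9 a_2 = 0  ->  12 a_4 = 9 a_2 = 243/2  ->  a_4 = 81/8
Truncated series: y(x) = 3 + (27/2) x^2 + (81/8) x^4 + O(x^5).

a_0 = 3; a_1 = 0; a_2 = 27/2; a_3 = 0; a_4 = 81/8


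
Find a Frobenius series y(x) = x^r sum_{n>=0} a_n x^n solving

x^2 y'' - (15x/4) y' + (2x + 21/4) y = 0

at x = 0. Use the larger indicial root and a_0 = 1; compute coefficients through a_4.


Write in Frobenius form y'' + (p(x)/x) y' + (q(x)/x^2) y = 0:
  p(x) = -15/4,  q(x) = 2x + 21/4.
Indicial equation: r(r-1) + (-15/4) r + (21/4) = 0 -> roots r_1 = 3, r_2 = 7/4.
Take r = r_1 = 3. Let y(x) = x^r sum_{n>=0} a_n x^n with a_0 = 1.
Substitute y = x^r sum a_n x^n and match x^{r+n}. The recurrence is
  D(n) a_n + 2 a_{n-1} = 0,  where D(n) = (r+n)(r+n-1) + (-15/4)(r+n) + (21/4).
  a_n = -2 / D(n) * a_{n-1}.
Since the indicial polynomial factors as (r - r_1)(r - r_2), D(n) = (r_1 + n - r_1)(r_1 + n - r_2) = n(n + 5/4).
Evaluating step by step (a_0 = 1):
  n = 1: D(1) = 1(1 + 5/4) = 9/4; numerator = -2(1) = -2; a_1 = (-2)/(9/4) = -8/9
  n = 2: D(2) = 2(2 + 5/4) = 13/2; numerator = -2(-8/9) = 16/9; a_2 = (16/9)/(13/2) = 32/117
  n = 3: D(3) = 3(3 + 5/4) = 51/4; numerator = -2(32/117) = -64/117; a_3 = (-64/117)/(51/4) = -256/5967
  n = 4: D(4) = 4(4 + 5/4) = 21; numerator = -2(-256/5967) = 512/5967; a_4 = (512/5967)/(21) = 512/125307

r = 3; a_0 = 1; a_1 = -8/9; a_2 = 32/117; a_3 = -256/5967; a_4 = 512/125307


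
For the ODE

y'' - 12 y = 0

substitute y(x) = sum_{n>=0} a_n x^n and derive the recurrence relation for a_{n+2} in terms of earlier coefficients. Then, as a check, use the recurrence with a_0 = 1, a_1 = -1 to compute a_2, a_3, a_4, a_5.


Substitute y = sum_n a_n x^n into y'' + (const) y = 0.
y''(x) = sum_{n>=0} (n+2)(n+1) a_{n+2} x^n.
The ODE becomes sum_n [(n+2)(n+1) a_{n+2} - 12 a_n] x^n = 0.
Setting each coefficient to zero gives the recurrence:
  (n+2)(n+1) a_{n+2} - 12 a_n = 0,
  a_{n+2} = 12 / ((n+1)(n+2)) a_n.

Check with a_0 = 1, a_1 = -1 (apply the recurrence for n = 0, 1, 2, 3): a_0 = 1, a_1 = -1, a_2 = 6, a_3 = -2, a_4 = 6, a_5 = -6/5.

a_{n+2} = 12/((n+1)(n+2)) * a_n; check: a_0 = 1, a_1 = -1, a_2 = 6, a_3 = -2, a_4 = 6, a_5 = -6/5


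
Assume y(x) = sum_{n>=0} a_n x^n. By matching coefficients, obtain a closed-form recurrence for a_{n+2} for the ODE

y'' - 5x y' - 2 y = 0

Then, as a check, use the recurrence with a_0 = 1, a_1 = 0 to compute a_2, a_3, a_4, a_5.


Substitute y = sum_n a_n x^n.
y''(x) has coefficient (n+2)(n+1) a_{n+2} at x^n;
-5 x y'(x) has coefficient -5 n a_n at x^n (shift);
-2 y(x) has coefficient -2 a_n at x^n.
Matching x^n: (n+2)(n+1) a_{n+2} + (-5n - 2) a_n = 0.
Thus a_{n+2} = (5n + 2) / ((n+1)(n+2)) * a_n.

Check with a_0 = 1, a_1 = 0 (apply the recurrence for n = 0, 1, 2, 3): a_0 = 1, a_1 = 0, a_2 = 1, a_3 = 0, a_4 = 1, a_5 = 0.

a_(n+2) = (5n + 2) / ((n+1)(n+2)) * a_n; check: a_0 = 1, a_1 = 0, a_2 = 1, a_3 = 0, a_4 = 1, a_5 = 0


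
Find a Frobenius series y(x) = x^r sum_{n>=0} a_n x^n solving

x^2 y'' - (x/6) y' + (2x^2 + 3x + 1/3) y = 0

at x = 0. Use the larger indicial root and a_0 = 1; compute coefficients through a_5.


Write in Frobenius form y'' + (p(x)/x) y' + (q(x)/x^2) y = 0:
  p(x) = -1/6,  q(x) = 2x^2 + 3x + 1/3.
Indicial equation: r(r-1) + (-1/6) r + (1/3) = 0 -> roots r_1 = 2/3, r_2 = 1/2.
Take r = r_1 = 2/3. Let y(x) = x^r sum_{n>=0} a_n x^n with a_0 = 1.
Substitute y = x^r sum a_n x^n and match x^{r+n}. The recurrence is
  D(n) a_n + 3 a_{n-1} + 2 a_{n-2} = 0,  where D(n) = (r+n)(r+n-1) + (-1/6)(r+n) + (1/3).
  a_n = [-3 a_{n-1} - 2 a_{n-2}] / D(n).
Since the indicial polynomial factors as (r - r_1)(r - r_2), D(n) = (r_1 + n - r_1)(r_1 + n - r_2) = n(n + 1/6).
Evaluating step by step (a_0 = 1):
  n = 1: D(1) = 1(1 + 1/6) = 7/6; numerator = -3(1) = -3; a_1 = (-3)/(7/6) = -18/7
  n = 2: D(2) = 2(2 + 1/6) = 13/3; numerator = -3(-18/7) - 2(1) = 40/7; a_2 = (40/7)/(13/3) = 120/91
  n = 3: D(3) = 3(3 + 1/6) = 19/2; numerator = -3(120/91) - 2(-18/7) = 108/91; a_3 = (108/91)/(19/2) = 216/1729
  n = 4: D(4) = 4(4 + 1/6) = 50/3; numerator = -3(216/1729) - 2(120/91) = -744/247; a_4 = (-744/247)/(50/3) = -1116/6175
  n = 5: D(5) = 5(5 + 1/6) = 155/6; numerator = -3(-1116/6175) - 2(216/1729) = 972/3325; a_5 = (972/3325)/(155/6) = 5832/515375

r = 2/3; a_0 = 1; a_1 = -18/7; a_2 = 120/91; a_3 = 216/1729; a_4 = -1116/6175; a_5 = 5832/515375


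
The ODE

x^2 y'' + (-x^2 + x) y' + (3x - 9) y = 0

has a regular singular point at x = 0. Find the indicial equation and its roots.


Divide by x^2 to reach normal form y'' + P_1(x) y' + P_2(x) y = 0 with P_1(x) = -1 + 1/x and P_2(x) = 3/x - 9/x^2.
x = 0 is a singular point because the y'-coefficient -1 + 1/x has a pole at x = 0 and the y-coefficient 3/x - 9/x^2 has a pole at x = 0.
It is a regular singular point because x P_1(x) = p(x) = 1 - x and x^2 P_2(x) = q(x) = 3x - 9 are polynomials, hence analytic at x = 0.
p(0) = 1,  q(0) = -9.
Indicial equation: r(r-1) + p(0) r + q(0) = 0, i.e. r^2 + (p(0) - 1) r + q(0) = 0, i.e. r^2 - 9 = 0.
Discriminant: (0)^2 - 4(-9) = 36, so r = (0 ± 6)/2.
Solving: r_1 = 3, r_2 = -3.

indicial: r^2 - 9 = 0; roots r_1 = 3, r_2 = -3


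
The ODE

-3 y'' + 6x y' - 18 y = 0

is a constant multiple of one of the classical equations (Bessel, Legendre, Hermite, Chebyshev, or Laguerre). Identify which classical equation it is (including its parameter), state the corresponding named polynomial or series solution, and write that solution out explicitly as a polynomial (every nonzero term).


All three coefficients share the factor -3; dividing through by -3 gives  y'' - 2x y' + 6 y = 0.
This matches the Hermite equation y'' - 2x y' + 2n y = 0 with 2n = 6, so n = 3; the polynomial solution is H_3(x).
With y = sum_k a_k x^k, matching x^k gives (k+2)(k+1) a_{k+2} = 2(k - n) a_k = 2(k - 3) a_k. The right side vanishes at k = 3, so the series with the parity of 3 terminates at degree 3.
Standard normalization: leading coefficient of H_n is 2^n, so a_3 = 2^3 = 8. Work downward with a_k = (k+1)(k+2) a_{k+2} / (2(k - n)):
  a_1 = (2)(3)(8) / (2(1 - 3)) = 48/(-4) = -12
Hence H_3(x) = 8 x^3 - 12 x.

H_3(x); series = 8 x^3 - 12 x


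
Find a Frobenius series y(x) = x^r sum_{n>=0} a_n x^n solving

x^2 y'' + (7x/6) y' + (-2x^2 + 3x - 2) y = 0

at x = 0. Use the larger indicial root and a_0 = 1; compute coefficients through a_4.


Write in Frobenius form y'' + (p(x)/x) y' + (q(x)/x^2) y = 0:
  p(x) = 7/6,  q(x) = -2x^2 + 3x - 2.
Indicial equation: r(r-1) + (7/6) r + (-2) = 0 -> roots r_1 = 4/3, r_2 = -3/2.
Take r = r_1 = 4/3. Let y(x) = x^r sum_{n>=0} a_n x^n with a_0 = 1.
Substitute y = x^r sum a_n x^n and match x^{r+n}. The recurrence is
  D(n) a_n + 3 a_{n-1} - 2 a_{n-2} = 0,  where D(n) = (r+n)(r+n-1) + (7/6)(r+n) + (-2).
  a_n = [-3 a_{n-1} + 2 a_{n-2}] / D(n).
Since the indicial polynomial factors as (r - r_1)(r - r_2), D(n) = (r_1 + n - r_1)(r_1 + n - r_2) = n(n + 17/6).
Evaluating step by step (a_0 = 1):
  n = 1: D(1) = 1(1 + 17/6) = 23/6; numerator = -3(1) = -3; a_1 = (-3)/(23/6) = -18/23
  n = 2: D(2) = 2(2 + 17/6) = 29/3; numerator = -3(-18/23) + 2(1) = 100/23; a_2 = (100/23)/(29/3) = 300/667
  n = 3: D(3) = 3(3 + 17/6) = 35/2; numerator = -3(300/667) + 2(-18/23) = -1944/667; a_3 = (-1944/667)/(35/2) = -3888/23345
  n = 4: D(4) = 4(4 + 17/6) = 82/3; numerator = -3(-3888/23345) + 2(300/667) = 32664/23345; a_4 = (32664/23345)/(82/3) = 48996/957145

r = 4/3; a_0 = 1; a_1 = -18/23; a_2 = 300/667; a_3 = -3888/23345; a_4 = 48996/957145


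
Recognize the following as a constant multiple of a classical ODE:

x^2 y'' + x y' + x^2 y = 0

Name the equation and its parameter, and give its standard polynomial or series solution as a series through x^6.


The equation is already in a standard form:  x^2 y'' + x y' + x^2 y = 0.
This matches the Bessel equation x^2 y'' + x y' + (x^2 - nu^2) y = 0 with nu^2 = 0, so nu = 0; the solution bounded at x = 0 is J_0(x).
Frobenius at x = 0: indicial roots ±nu; for r = nu the recurrence k(k + 2nu) c_k = -c_{k-2} gives the standard series J_nu(x) = sum_{k>=0} (-1)^k / (k! (k+nu)!) (x/2)^(2k+nu). Evaluate the first 4 terms:
  k = 0: (-1)^0 / (0! * 0! * 2^0) x^0 = 1/(1*1*1) x^0 = (1) x^0
  k = 1: (-1)^1 / (1! * 1! * 2^2) x^2 = -1/(1*1*4) x^2 = (-1/4) x^2
  k = 2: (-1)^2 / (2! * 2! * 2^4) x^4 = 1/(2*2*16) x^4 = (1/64) x^4
  k = 3: (-1)^3 / (3! * 3! * 2^6) x^6 = -1/(6*6*64) x^6 = (-1/2304) x^6
Hence J_0(x) = -x^6/2304 + x^4/64 - x^2/4 + 1 + ....

J_0(x); series = -x^6/2304 + x^4/64 - x^2/4 + 1


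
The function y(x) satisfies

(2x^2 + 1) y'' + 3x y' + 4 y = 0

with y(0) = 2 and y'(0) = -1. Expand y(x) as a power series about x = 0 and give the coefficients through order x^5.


Ansatz: y(x) = sum_{n>=0} a_n x^n, so y'(x) = sum_{n>=1} n a_n x^(n-1) and y''(x) = sum_{n>=2} n(n-1) a_n x^(n-2).
Substitute into P(x) y'' + Q(x) y' + R(x) y = 0 with P(x) = 2x^2 + 1, Q(x) = 3x, R(x) = 4, and match powers of x.
Initial conditions: a_0 = 2, a_1 = -1.
Setting the coefficient of each power of x to zero and solving order by order (substituting the coefficients already found):
  x^0: 2 a_2 + 4 a_0 = 0  ->  2 a_2 = -4 a_0 = -8  ->  a_2 = -4
  x^1: 6 a_3 + 7 a_1 = 0  ->  6 a_3 = -7 a_1 = 7  ->  a_3 = 7/6
  x^2: 12 a_4 + 14 a_2 = 0  ->  12 a_4 = -14 a_2 = 56  ->  a_4 = 14/3
  x^3: 20 a_5 + 25 a_3 = 0  ->  20 a_5 = -25 a_3 = -175/6  ->  a_5 = -35/24
Truncated series: y(x) = 2 - x - 4 x^2 + (7/6) x^3 + (14/3) x^4 - (35/24) x^5 + O(x^6).

a_0 = 2; a_1 = -1; a_2 = -4; a_3 = 7/6; a_4 = 14/3; a_5 = -35/24


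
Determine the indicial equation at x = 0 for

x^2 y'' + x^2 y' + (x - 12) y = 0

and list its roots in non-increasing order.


Divide by x^2 to reach normal form y'' + P_1(x) y' + P_2(x) y = 0 with P_1(x) = 1 and P_2(x) = 1/x - 12/x^2.
x = 0 is a singular point because the y-coefficient 1/x - 12/x^2 has a pole at x = 0.
It is a regular singular point because x P_1(x) = p(x) = x and x^2 P_2(x) = q(x) = x - 12 are polynomials, hence analytic at x = 0.
p(0) = 0,  q(0) = -12.
Indicial equation: r(r-1) + p(0) r + q(0) = 0, i.e. r^2 + (p(0) - 1) r + q(0) = 0, i.e. r^2 - 1 r - 12 = 0.
Discriminant: (-1)^2 - 4(-12) = 49, so r = (1 ± 7)/2.
Solving: r_1 = 4, r_2 = -3.

indicial: r^2 - 1 r - 12 = 0; roots r_1 = 4, r_2 = -3


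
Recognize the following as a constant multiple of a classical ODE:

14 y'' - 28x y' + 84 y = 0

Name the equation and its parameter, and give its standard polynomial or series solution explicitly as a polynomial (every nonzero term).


All three coefficients share the factor 14; dividing through by 14 gives  y'' - 2x y' + 6 y = 0.
This matches the Hermite equation y'' - 2x y' + 2n y = 0 with 2n = 6, so n = 3; the polynomial solution is H_3(x).
With y = sum_k a_k x^k, matching x^k gives (k+2)(k+1) a_{k+2} = 2(k - n) a_k = 2(k - 3) a_k. The right side vanishes at k = 3, so the series with the parity of 3 terminates at degree 3.
Standard normalization: leading coefficient of H_n is 2^n, so a_3 = 2^3 = 8. Work downward with a_k = (k+1)(k+2) a_{k+2} / (2(k - n)):
  a_1 = (2)(3)(8) / (2(1 - 3)) = 48/(-4) = -12
Hence H_3(x) = 8 x^3 - 12 x.

H_3(x); series = 8 x^3 - 12 x


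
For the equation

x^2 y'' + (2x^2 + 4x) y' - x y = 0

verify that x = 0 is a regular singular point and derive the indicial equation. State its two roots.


Divide by x^2 to reach normal form y'' + P_1(x) y' + P_2(x) y = 0 with P_1(x) = 2 + 4/x and P_2(x) = -1/x.
x = 0 is a singular point because the y'-coefficient 2 + 4/x has a pole at x = 0 and the y-coefficient -1/x has a pole at x = 0.
It is a regular singular point because x P_1(x) = p(x) = 2x + 4 and x^2 P_2(x) = q(x) = -x are polynomials, hence analytic at x = 0.
p(0) = 4,  q(0) = 0.
Indicial equation: r(r-1) + p(0) r + q(0) = 0, i.e. r^2 + (p(0) - 1) r + q(0) = 0, i.e. r^2 + 3 r = 0.
Discriminant: (3)^2 - 4(0) = 9, so r = (-3 ± 3)/2.
Solving: r_1 = 0, r_2 = -3.

indicial: r^2 + 3 r = 0; roots r_1 = 0, r_2 = -3


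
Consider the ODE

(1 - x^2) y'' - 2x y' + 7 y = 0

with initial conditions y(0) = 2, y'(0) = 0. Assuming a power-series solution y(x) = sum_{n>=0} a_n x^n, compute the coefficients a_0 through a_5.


Ansatz: y(x) = sum_{n>=0} a_n x^n, so y'(x) = sum_{n>=1} n a_n x^(n-1) and y''(x) = sum_{n>=2} n(n-1) a_n x^(n-2).
Substitute into P(x) y'' + Q(x) y' + R(x) y = 0 with P(x) = 1 - x^2, Q(x) = -2x, R(x) = 7, and match powers of x.
Initial conditions: a_0 = 2, a_1 = 0.
Setting the coefficient of each power of x to zero and solving order by order (substituting the coefficients already found):
  x^0: 2 a_2 + 7 a_0 = 0  ->  2 a_2 = -7 a_0 = -14  ->  a_2 = -7
  x^1: 6 a_3 + 5 a_1 = 0  ->  6 a_3 = -5 a_1 = 0  ->  a_3 = 0
  x^2: 12 a_4 + a_2 = 0  ->  12 a_4 = -a_2 = 7  ->  a_4 = 7/12
  x^3: 20 a_5 - 5 a_3 = 0  ->  20 a_5 = 5 a_3 = 0  ->  a_5 = 0
Truncated series: y(x) = 2 - 7 x^2 + (7/12) x^4 + O(x^6).

a_0 = 2; a_1 = 0; a_2 = -7; a_3 = 0; a_4 = 7/12; a_5 = 0


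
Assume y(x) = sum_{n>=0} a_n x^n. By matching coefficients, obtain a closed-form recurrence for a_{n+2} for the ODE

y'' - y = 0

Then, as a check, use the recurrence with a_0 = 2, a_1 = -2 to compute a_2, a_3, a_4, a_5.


Substitute y = sum_n a_n x^n into y'' + (const) y = 0.
y''(x) = sum_{n>=0} (n+2)(n+1) a_{n+2} x^n.
The ODE becomes sum_n [(n+2)(n+1) a_{n+2} - 1 a_n] x^n = 0.
Setting each coefficient to zero gives the recurrence:
  (n+2)(n+1) a_{n+2} - 1 a_n = 0,
  a_{n+2} = 1 / ((n+1)(n+2)) a_n.

Check with a_0 = 2, a_1 = -2 (apply the recurrence for n = 0, 1, 2, 3): a_0 = 2, a_1 = -2, a_2 = 1, a_3 = -1/3, a_4 = 1/12, a_5 = -1/60.

a_{n+2} = 1/((n+1)(n+2)) * a_n; check: a_0 = 2, a_1 = -2, a_2 = 1, a_3 = -1/3, a_4 = 1/12, a_5 = -1/60


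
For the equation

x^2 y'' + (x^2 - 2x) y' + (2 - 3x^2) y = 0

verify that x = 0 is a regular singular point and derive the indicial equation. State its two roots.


Divide by x^2 to reach normal form y'' + P_1(x) y' + P_2(x) y = 0 with P_1(x) = 1 - 2/x and P_2(x) = -3 + 2/x^2.
x = 0 is a singular point because the y'-coefficient 1 - 2/x has a pole at x = 0 and the y-coefficient -3 + 2/x^2 has a pole at x = 0.
It is a regular singular point because x P_1(x) = p(x) = x - 2 and x^2 P_2(x) = q(x) = 2 - 3x^2 are polynomials, hence analytic at x = 0.
p(0) = -2,  q(0) = 2.
Indicial equation: r(r-1) + p(0) r + q(0) = 0, i.e. r^2 + (p(0) - 1) r + q(0) = 0, i.e. r^2 - 3 r + 2 = 0.
Discriminant: (-3)^2 - 4(2) = 1, so r = (3 ± 1)/2.
Solving: r_1 = 2, r_2 = 1.

indicial: r^2 - 3 r + 2 = 0; roots r_1 = 2, r_2 = 1
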